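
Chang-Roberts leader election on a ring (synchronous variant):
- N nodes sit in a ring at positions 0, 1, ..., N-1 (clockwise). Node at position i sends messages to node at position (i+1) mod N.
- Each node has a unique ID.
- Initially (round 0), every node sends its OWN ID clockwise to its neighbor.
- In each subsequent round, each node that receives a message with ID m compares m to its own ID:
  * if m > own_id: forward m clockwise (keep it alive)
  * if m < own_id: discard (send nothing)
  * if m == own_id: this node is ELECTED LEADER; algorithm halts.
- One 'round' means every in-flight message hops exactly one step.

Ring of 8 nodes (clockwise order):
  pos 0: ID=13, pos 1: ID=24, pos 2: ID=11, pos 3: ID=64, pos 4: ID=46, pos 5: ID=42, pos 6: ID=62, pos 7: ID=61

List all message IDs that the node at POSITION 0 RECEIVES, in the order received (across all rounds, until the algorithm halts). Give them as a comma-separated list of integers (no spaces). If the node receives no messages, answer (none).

Answer: 61,62,64

Derivation:
Round 1: pos1(id24) recv 13: drop; pos2(id11) recv 24: fwd; pos3(id64) recv 11: drop; pos4(id46) recv 64: fwd; pos5(id42) recv 46: fwd; pos6(id62) recv 42: drop; pos7(id61) recv 62: fwd; pos0(id13) recv 61: fwd
Round 2: pos3(id64) recv 24: drop; pos5(id42) recv 64: fwd; pos6(id62) recv 46: drop; pos0(id13) recv 62: fwd; pos1(id24) recv 61: fwd
Round 3: pos6(id62) recv 64: fwd; pos1(id24) recv 62: fwd; pos2(id11) recv 61: fwd
Round 4: pos7(id61) recv 64: fwd; pos2(id11) recv 62: fwd; pos3(id64) recv 61: drop
Round 5: pos0(id13) recv 64: fwd; pos3(id64) recv 62: drop
Round 6: pos1(id24) recv 64: fwd
Round 7: pos2(id11) recv 64: fwd
Round 8: pos3(id64) recv 64: ELECTED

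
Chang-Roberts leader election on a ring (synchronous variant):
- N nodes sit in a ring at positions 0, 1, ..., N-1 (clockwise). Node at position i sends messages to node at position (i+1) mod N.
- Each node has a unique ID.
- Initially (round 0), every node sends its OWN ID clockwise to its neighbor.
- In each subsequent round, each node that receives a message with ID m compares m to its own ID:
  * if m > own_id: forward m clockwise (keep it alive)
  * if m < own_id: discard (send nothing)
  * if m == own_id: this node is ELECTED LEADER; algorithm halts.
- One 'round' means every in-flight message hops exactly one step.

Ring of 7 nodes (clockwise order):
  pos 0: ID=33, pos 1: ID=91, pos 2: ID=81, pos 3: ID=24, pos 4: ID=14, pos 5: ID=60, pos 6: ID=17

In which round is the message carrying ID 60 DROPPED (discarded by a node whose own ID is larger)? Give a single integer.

Answer: 3

Derivation:
Round 1: pos1(id91) recv 33: drop; pos2(id81) recv 91: fwd; pos3(id24) recv 81: fwd; pos4(id14) recv 24: fwd; pos5(id60) recv 14: drop; pos6(id17) recv 60: fwd; pos0(id33) recv 17: drop
Round 2: pos3(id24) recv 91: fwd; pos4(id14) recv 81: fwd; pos5(id60) recv 24: drop; pos0(id33) recv 60: fwd
Round 3: pos4(id14) recv 91: fwd; pos5(id60) recv 81: fwd; pos1(id91) recv 60: drop
Round 4: pos5(id60) recv 91: fwd; pos6(id17) recv 81: fwd
Round 5: pos6(id17) recv 91: fwd; pos0(id33) recv 81: fwd
Round 6: pos0(id33) recv 91: fwd; pos1(id91) recv 81: drop
Round 7: pos1(id91) recv 91: ELECTED
Message ID 60 originates at pos 5; dropped at pos 1 in round 3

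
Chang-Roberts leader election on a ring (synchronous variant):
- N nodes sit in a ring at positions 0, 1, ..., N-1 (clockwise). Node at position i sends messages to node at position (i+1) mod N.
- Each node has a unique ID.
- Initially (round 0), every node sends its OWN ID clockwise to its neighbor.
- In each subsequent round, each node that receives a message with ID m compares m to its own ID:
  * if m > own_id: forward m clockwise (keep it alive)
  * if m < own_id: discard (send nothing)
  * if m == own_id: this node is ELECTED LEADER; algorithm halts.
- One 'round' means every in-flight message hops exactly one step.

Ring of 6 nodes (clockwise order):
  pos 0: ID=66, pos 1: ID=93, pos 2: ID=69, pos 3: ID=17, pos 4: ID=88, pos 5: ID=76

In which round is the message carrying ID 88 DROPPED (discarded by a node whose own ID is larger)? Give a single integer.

Round 1: pos1(id93) recv 66: drop; pos2(id69) recv 93: fwd; pos3(id17) recv 69: fwd; pos4(id88) recv 17: drop; pos5(id76) recv 88: fwd; pos0(id66) recv 76: fwd
Round 2: pos3(id17) recv 93: fwd; pos4(id88) recv 69: drop; pos0(id66) recv 88: fwd; pos1(id93) recv 76: drop
Round 3: pos4(id88) recv 93: fwd; pos1(id93) recv 88: drop
Round 4: pos5(id76) recv 93: fwd
Round 5: pos0(id66) recv 93: fwd
Round 6: pos1(id93) recv 93: ELECTED
Message ID 88 originates at pos 4; dropped at pos 1 in round 3

Answer: 3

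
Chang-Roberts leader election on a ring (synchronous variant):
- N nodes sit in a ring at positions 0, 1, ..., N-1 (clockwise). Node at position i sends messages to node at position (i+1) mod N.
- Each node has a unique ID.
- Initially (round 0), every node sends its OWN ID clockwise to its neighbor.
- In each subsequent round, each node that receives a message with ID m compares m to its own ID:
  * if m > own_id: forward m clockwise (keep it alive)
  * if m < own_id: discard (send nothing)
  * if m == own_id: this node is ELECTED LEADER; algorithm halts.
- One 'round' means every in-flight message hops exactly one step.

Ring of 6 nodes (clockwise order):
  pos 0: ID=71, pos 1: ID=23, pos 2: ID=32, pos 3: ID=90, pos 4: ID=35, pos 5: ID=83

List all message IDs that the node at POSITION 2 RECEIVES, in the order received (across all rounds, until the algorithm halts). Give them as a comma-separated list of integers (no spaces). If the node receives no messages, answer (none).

Round 1: pos1(id23) recv 71: fwd; pos2(id32) recv 23: drop; pos3(id90) recv 32: drop; pos4(id35) recv 90: fwd; pos5(id83) recv 35: drop; pos0(id71) recv 83: fwd
Round 2: pos2(id32) recv 71: fwd; pos5(id83) recv 90: fwd; pos1(id23) recv 83: fwd
Round 3: pos3(id90) recv 71: drop; pos0(id71) recv 90: fwd; pos2(id32) recv 83: fwd
Round 4: pos1(id23) recv 90: fwd; pos3(id90) recv 83: drop
Round 5: pos2(id32) recv 90: fwd
Round 6: pos3(id90) recv 90: ELECTED

Answer: 23,71,83,90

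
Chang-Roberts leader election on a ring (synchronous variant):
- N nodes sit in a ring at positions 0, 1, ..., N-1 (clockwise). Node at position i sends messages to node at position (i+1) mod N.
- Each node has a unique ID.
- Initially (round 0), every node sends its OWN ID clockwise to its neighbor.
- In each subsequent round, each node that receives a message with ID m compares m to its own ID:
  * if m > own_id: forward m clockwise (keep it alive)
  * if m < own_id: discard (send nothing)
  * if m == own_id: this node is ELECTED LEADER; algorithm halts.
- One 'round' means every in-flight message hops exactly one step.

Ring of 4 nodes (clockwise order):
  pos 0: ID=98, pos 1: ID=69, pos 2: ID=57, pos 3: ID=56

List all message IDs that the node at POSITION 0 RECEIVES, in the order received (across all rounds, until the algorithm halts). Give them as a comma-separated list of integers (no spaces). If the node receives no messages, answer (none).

Answer: 56,57,69,98

Derivation:
Round 1: pos1(id69) recv 98: fwd; pos2(id57) recv 69: fwd; pos3(id56) recv 57: fwd; pos0(id98) recv 56: drop
Round 2: pos2(id57) recv 98: fwd; pos3(id56) recv 69: fwd; pos0(id98) recv 57: drop
Round 3: pos3(id56) recv 98: fwd; pos0(id98) recv 69: drop
Round 4: pos0(id98) recv 98: ELECTED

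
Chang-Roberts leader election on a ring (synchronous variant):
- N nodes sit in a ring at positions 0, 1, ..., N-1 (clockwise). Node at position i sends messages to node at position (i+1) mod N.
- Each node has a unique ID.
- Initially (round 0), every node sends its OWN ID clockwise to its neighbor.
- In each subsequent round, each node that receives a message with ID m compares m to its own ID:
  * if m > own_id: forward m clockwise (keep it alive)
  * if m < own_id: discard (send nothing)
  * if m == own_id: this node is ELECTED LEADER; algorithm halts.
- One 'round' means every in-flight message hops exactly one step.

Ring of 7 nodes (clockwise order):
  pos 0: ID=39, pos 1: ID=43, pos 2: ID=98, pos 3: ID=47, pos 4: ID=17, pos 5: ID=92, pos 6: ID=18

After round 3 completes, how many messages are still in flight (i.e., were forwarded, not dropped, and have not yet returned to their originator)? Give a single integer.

Answer: 2

Derivation:
Round 1: pos1(id43) recv 39: drop; pos2(id98) recv 43: drop; pos3(id47) recv 98: fwd; pos4(id17) recv 47: fwd; pos5(id92) recv 17: drop; pos6(id18) recv 92: fwd; pos0(id39) recv 18: drop
Round 2: pos4(id17) recv 98: fwd; pos5(id92) recv 47: drop; pos0(id39) recv 92: fwd
Round 3: pos5(id92) recv 98: fwd; pos1(id43) recv 92: fwd
After round 3: 2 messages still in flight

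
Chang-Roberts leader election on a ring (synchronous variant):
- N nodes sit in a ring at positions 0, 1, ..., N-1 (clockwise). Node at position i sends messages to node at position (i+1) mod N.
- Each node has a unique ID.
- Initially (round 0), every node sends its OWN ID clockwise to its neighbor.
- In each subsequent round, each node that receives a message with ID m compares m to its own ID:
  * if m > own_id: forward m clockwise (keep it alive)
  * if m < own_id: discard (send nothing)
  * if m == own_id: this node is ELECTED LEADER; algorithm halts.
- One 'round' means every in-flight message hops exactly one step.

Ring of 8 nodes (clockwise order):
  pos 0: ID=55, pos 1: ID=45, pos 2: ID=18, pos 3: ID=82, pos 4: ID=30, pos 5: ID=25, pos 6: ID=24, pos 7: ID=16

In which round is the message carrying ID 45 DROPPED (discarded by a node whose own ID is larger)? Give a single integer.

Round 1: pos1(id45) recv 55: fwd; pos2(id18) recv 45: fwd; pos3(id82) recv 18: drop; pos4(id30) recv 82: fwd; pos5(id25) recv 30: fwd; pos6(id24) recv 25: fwd; pos7(id16) recv 24: fwd; pos0(id55) recv 16: drop
Round 2: pos2(id18) recv 55: fwd; pos3(id82) recv 45: drop; pos5(id25) recv 82: fwd; pos6(id24) recv 30: fwd; pos7(id16) recv 25: fwd; pos0(id55) recv 24: drop
Round 3: pos3(id82) recv 55: drop; pos6(id24) recv 82: fwd; pos7(id16) recv 30: fwd; pos0(id55) recv 25: drop
Round 4: pos7(id16) recv 82: fwd; pos0(id55) recv 30: drop
Round 5: pos0(id55) recv 82: fwd
Round 6: pos1(id45) recv 82: fwd
Round 7: pos2(id18) recv 82: fwd
Round 8: pos3(id82) recv 82: ELECTED
Message ID 45 originates at pos 1; dropped at pos 3 in round 2

Answer: 2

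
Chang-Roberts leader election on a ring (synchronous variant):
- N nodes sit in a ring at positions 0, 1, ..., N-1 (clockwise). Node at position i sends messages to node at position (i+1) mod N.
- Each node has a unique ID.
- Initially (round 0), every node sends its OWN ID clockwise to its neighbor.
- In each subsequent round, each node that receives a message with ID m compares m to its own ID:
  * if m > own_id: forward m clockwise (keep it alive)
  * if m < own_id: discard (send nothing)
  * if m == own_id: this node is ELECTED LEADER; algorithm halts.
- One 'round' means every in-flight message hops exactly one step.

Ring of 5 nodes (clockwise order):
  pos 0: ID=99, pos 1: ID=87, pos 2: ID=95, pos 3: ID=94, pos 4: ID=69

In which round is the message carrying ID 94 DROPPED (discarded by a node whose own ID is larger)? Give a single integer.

Round 1: pos1(id87) recv 99: fwd; pos2(id95) recv 87: drop; pos3(id94) recv 95: fwd; pos4(id69) recv 94: fwd; pos0(id99) recv 69: drop
Round 2: pos2(id95) recv 99: fwd; pos4(id69) recv 95: fwd; pos0(id99) recv 94: drop
Round 3: pos3(id94) recv 99: fwd; pos0(id99) recv 95: drop
Round 4: pos4(id69) recv 99: fwd
Round 5: pos0(id99) recv 99: ELECTED
Message ID 94 originates at pos 3; dropped at pos 0 in round 2

Answer: 2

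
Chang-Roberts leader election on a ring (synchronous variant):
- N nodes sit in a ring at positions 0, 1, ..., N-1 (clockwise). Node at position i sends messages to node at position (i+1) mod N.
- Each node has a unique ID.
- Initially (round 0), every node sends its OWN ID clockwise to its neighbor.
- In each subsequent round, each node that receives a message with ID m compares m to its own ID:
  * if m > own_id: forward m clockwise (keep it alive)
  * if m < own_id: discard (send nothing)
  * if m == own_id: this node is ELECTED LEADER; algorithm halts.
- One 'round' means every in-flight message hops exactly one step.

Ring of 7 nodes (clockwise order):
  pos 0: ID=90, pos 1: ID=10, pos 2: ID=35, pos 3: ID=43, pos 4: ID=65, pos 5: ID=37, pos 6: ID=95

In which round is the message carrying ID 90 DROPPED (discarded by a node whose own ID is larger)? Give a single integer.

Round 1: pos1(id10) recv 90: fwd; pos2(id35) recv 10: drop; pos3(id43) recv 35: drop; pos4(id65) recv 43: drop; pos5(id37) recv 65: fwd; pos6(id95) recv 37: drop; pos0(id90) recv 95: fwd
Round 2: pos2(id35) recv 90: fwd; pos6(id95) recv 65: drop; pos1(id10) recv 95: fwd
Round 3: pos3(id43) recv 90: fwd; pos2(id35) recv 95: fwd
Round 4: pos4(id65) recv 90: fwd; pos3(id43) recv 95: fwd
Round 5: pos5(id37) recv 90: fwd; pos4(id65) recv 95: fwd
Round 6: pos6(id95) recv 90: drop; pos5(id37) recv 95: fwd
Round 7: pos6(id95) recv 95: ELECTED
Message ID 90 originates at pos 0; dropped at pos 6 in round 6

Answer: 6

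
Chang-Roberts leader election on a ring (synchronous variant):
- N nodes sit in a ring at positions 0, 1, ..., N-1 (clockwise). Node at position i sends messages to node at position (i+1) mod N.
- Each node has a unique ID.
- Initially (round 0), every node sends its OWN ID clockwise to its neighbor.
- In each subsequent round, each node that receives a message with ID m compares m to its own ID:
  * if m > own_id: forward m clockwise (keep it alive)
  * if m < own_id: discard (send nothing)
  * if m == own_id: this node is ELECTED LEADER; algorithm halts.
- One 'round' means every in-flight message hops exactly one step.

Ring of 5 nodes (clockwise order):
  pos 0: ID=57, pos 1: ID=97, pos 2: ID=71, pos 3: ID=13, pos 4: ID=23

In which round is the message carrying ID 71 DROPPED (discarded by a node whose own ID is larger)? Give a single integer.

Round 1: pos1(id97) recv 57: drop; pos2(id71) recv 97: fwd; pos3(id13) recv 71: fwd; pos4(id23) recv 13: drop; pos0(id57) recv 23: drop
Round 2: pos3(id13) recv 97: fwd; pos4(id23) recv 71: fwd
Round 3: pos4(id23) recv 97: fwd; pos0(id57) recv 71: fwd
Round 4: pos0(id57) recv 97: fwd; pos1(id97) recv 71: drop
Round 5: pos1(id97) recv 97: ELECTED
Message ID 71 originates at pos 2; dropped at pos 1 in round 4

Answer: 4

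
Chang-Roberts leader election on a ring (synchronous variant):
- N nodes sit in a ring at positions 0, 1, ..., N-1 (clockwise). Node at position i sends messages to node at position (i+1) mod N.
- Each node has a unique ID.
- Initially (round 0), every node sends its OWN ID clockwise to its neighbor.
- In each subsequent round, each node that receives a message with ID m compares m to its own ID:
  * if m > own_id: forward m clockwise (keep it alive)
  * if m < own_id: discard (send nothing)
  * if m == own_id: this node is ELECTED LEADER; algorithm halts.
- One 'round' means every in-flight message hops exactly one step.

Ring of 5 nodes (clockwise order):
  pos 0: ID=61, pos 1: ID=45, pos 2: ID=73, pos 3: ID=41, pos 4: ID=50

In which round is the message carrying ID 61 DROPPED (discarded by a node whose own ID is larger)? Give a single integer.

Answer: 2

Derivation:
Round 1: pos1(id45) recv 61: fwd; pos2(id73) recv 45: drop; pos3(id41) recv 73: fwd; pos4(id50) recv 41: drop; pos0(id61) recv 50: drop
Round 2: pos2(id73) recv 61: drop; pos4(id50) recv 73: fwd
Round 3: pos0(id61) recv 73: fwd
Round 4: pos1(id45) recv 73: fwd
Round 5: pos2(id73) recv 73: ELECTED
Message ID 61 originates at pos 0; dropped at pos 2 in round 2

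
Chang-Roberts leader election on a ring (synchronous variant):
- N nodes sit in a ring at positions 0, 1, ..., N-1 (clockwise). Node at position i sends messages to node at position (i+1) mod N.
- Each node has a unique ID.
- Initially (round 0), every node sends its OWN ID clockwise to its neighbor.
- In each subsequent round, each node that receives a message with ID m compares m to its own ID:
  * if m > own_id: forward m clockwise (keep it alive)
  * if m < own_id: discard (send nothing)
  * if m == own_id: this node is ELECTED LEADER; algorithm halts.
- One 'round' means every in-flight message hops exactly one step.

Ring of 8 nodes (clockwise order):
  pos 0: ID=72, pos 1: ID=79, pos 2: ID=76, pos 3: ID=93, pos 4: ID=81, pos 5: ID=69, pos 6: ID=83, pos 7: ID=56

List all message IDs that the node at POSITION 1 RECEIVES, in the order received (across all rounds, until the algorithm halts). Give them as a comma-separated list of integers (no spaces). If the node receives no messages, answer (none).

Answer: 72,83,93

Derivation:
Round 1: pos1(id79) recv 72: drop; pos2(id76) recv 79: fwd; pos3(id93) recv 76: drop; pos4(id81) recv 93: fwd; pos5(id69) recv 81: fwd; pos6(id83) recv 69: drop; pos7(id56) recv 83: fwd; pos0(id72) recv 56: drop
Round 2: pos3(id93) recv 79: drop; pos5(id69) recv 93: fwd; pos6(id83) recv 81: drop; pos0(id72) recv 83: fwd
Round 3: pos6(id83) recv 93: fwd; pos1(id79) recv 83: fwd
Round 4: pos7(id56) recv 93: fwd; pos2(id76) recv 83: fwd
Round 5: pos0(id72) recv 93: fwd; pos3(id93) recv 83: drop
Round 6: pos1(id79) recv 93: fwd
Round 7: pos2(id76) recv 93: fwd
Round 8: pos3(id93) recv 93: ELECTED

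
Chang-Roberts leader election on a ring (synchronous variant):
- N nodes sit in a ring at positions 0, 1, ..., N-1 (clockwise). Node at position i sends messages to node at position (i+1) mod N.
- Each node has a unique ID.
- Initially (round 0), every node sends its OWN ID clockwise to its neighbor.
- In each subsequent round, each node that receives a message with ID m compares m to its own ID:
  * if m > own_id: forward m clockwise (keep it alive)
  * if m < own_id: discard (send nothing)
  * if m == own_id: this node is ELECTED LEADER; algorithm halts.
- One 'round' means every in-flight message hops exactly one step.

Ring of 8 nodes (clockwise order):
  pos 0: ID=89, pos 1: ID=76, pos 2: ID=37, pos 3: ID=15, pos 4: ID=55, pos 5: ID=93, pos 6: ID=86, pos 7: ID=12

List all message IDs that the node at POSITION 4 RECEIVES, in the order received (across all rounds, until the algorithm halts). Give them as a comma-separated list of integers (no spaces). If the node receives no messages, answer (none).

Round 1: pos1(id76) recv 89: fwd; pos2(id37) recv 76: fwd; pos3(id15) recv 37: fwd; pos4(id55) recv 15: drop; pos5(id93) recv 55: drop; pos6(id86) recv 93: fwd; pos7(id12) recv 86: fwd; pos0(id89) recv 12: drop
Round 2: pos2(id37) recv 89: fwd; pos3(id15) recv 76: fwd; pos4(id55) recv 37: drop; pos7(id12) recv 93: fwd; pos0(id89) recv 86: drop
Round 3: pos3(id15) recv 89: fwd; pos4(id55) recv 76: fwd; pos0(id89) recv 93: fwd
Round 4: pos4(id55) recv 89: fwd; pos5(id93) recv 76: drop; pos1(id76) recv 93: fwd
Round 5: pos5(id93) recv 89: drop; pos2(id37) recv 93: fwd
Round 6: pos3(id15) recv 93: fwd
Round 7: pos4(id55) recv 93: fwd
Round 8: pos5(id93) recv 93: ELECTED

Answer: 15,37,76,89,93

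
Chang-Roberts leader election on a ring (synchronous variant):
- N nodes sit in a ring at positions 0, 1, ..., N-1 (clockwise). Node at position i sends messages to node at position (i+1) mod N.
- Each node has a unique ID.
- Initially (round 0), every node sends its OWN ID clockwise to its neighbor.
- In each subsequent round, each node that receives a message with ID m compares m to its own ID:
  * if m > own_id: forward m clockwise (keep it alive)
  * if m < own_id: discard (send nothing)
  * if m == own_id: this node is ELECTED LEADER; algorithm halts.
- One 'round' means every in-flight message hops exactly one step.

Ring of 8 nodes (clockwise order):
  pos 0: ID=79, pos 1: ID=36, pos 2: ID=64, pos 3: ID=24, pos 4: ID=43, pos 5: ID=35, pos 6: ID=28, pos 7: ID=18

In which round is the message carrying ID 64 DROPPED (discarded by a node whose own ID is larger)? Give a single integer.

Answer: 6

Derivation:
Round 1: pos1(id36) recv 79: fwd; pos2(id64) recv 36: drop; pos3(id24) recv 64: fwd; pos4(id43) recv 24: drop; pos5(id35) recv 43: fwd; pos6(id28) recv 35: fwd; pos7(id18) recv 28: fwd; pos0(id79) recv 18: drop
Round 2: pos2(id64) recv 79: fwd; pos4(id43) recv 64: fwd; pos6(id28) recv 43: fwd; pos7(id18) recv 35: fwd; pos0(id79) recv 28: drop
Round 3: pos3(id24) recv 79: fwd; pos5(id35) recv 64: fwd; pos7(id18) recv 43: fwd; pos0(id79) recv 35: drop
Round 4: pos4(id43) recv 79: fwd; pos6(id28) recv 64: fwd; pos0(id79) recv 43: drop
Round 5: pos5(id35) recv 79: fwd; pos7(id18) recv 64: fwd
Round 6: pos6(id28) recv 79: fwd; pos0(id79) recv 64: drop
Round 7: pos7(id18) recv 79: fwd
Round 8: pos0(id79) recv 79: ELECTED
Message ID 64 originates at pos 2; dropped at pos 0 in round 6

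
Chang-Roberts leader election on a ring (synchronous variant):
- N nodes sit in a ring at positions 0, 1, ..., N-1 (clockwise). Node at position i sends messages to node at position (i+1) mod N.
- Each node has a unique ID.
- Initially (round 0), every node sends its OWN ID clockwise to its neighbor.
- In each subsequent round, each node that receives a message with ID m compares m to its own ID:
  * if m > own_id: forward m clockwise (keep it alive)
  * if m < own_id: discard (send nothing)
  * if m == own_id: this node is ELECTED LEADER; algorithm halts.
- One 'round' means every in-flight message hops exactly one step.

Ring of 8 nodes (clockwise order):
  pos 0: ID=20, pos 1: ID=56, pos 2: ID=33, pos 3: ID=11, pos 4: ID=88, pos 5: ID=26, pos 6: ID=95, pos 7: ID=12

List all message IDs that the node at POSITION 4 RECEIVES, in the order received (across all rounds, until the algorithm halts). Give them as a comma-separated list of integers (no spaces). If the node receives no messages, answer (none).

Round 1: pos1(id56) recv 20: drop; pos2(id33) recv 56: fwd; pos3(id11) recv 33: fwd; pos4(id88) recv 11: drop; pos5(id26) recv 88: fwd; pos6(id95) recv 26: drop; pos7(id12) recv 95: fwd; pos0(id20) recv 12: drop
Round 2: pos3(id11) recv 56: fwd; pos4(id88) recv 33: drop; pos6(id95) recv 88: drop; pos0(id20) recv 95: fwd
Round 3: pos4(id88) recv 56: drop; pos1(id56) recv 95: fwd
Round 4: pos2(id33) recv 95: fwd
Round 5: pos3(id11) recv 95: fwd
Round 6: pos4(id88) recv 95: fwd
Round 7: pos5(id26) recv 95: fwd
Round 8: pos6(id95) recv 95: ELECTED

Answer: 11,33,56,95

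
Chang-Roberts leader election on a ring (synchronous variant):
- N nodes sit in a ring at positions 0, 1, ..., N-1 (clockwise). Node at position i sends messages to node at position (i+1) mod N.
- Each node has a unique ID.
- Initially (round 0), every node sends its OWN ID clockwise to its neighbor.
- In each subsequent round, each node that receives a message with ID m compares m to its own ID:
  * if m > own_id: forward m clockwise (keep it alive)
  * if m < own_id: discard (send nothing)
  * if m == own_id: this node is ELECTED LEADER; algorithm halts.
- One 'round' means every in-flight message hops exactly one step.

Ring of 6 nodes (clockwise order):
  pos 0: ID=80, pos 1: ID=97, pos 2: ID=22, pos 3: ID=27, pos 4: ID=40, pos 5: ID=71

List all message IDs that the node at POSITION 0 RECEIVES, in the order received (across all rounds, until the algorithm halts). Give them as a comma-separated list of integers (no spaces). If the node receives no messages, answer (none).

Round 1: pos1(id97) recv 80: drop; pos2(id22) recv 97: fwd; pos3(id27) recv 22: drop; pos4(id40) recv 27: drop; pos5(id71) recv 40: drop; pos0(id80) recv 71: drop
Round 2: pos3(id27) recv 97: fwd
Round 3: pos4(id40) recv 97: fwd
Round 4: pos5(id71) recv 97: fwd
Round 5: pos0(id80) recv 97: fwd
Round 6: pos1(id97) recv 97: ELECTED

Answer: 71,97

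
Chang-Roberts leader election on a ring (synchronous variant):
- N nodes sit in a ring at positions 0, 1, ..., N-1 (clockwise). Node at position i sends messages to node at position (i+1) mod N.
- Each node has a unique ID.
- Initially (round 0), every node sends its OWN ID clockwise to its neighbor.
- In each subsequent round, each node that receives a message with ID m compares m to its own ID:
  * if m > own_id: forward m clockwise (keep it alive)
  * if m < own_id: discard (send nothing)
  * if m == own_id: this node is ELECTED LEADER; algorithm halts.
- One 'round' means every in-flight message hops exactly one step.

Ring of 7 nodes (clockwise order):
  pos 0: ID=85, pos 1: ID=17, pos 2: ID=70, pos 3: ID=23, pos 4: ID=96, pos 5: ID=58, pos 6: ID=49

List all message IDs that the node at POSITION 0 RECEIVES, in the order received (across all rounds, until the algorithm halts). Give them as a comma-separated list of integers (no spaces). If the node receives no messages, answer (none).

Round 1: pos1(id17) recv 85: fwd; pos2(id70) recv 17: drop; pos3(id23) recv 70: fwd; pos4(id96) recv 23: drop; pos5(id58) recv 96: fwd; pos6(id49) recv 58: fwd; pos0(id85) recv 49: drop
Round 2: pos2(id70) recv 85: fwd; pos4(id96) recv 70: drop; pos6(id49) recv 96: fwd; pos0(id85) recv 58: drop
Round 3: pos3(id23) recv 85: fwd; pos0(id85) recv 96: fwd
Round 4: pos4(id96) recv 85: drop; pos1(id17) recv 96: fwd
Round 5: pos2(id70) recv 96: fwd
Round 6: pos3(id23) recv 96: fwd
Round 7: pos4(id96) recv 96: ELECTED

Answer: 49,58,96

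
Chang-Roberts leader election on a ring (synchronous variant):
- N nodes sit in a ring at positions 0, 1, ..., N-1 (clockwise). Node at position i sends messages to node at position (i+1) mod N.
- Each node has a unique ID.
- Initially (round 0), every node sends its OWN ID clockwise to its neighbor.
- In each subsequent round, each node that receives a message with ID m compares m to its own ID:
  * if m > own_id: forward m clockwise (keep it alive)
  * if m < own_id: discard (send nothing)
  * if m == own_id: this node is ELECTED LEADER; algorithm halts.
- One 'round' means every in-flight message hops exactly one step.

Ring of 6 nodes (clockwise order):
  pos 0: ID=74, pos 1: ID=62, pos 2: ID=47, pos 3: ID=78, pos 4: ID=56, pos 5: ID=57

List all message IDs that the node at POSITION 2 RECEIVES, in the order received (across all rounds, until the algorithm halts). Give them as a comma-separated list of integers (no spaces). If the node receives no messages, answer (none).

Round 1: pos1(id62) recv 74: fwd; pos2(id47) recv 62: fwd; pos3(id78) recv 47: drop; pos4(id56) recv 78: fwd; pos5(id57) recv 56: drop; pos0(id74) recv 57: drop
Round 2: pos2(id47) recv 74: fwd; pos3(id78) recv 62: drop; pos5(id57) recv 78: fwd
Round 3: pos3(id78) recv 74: drop; pos0(id74) recv 78: fwd
Round 4: pos1(id62) recv 78: fwd
Round 5: pos2(id47) recv 78: fwd
Round 6: pos3(id78) recv 78: ELECTED

Answer: 62,74,78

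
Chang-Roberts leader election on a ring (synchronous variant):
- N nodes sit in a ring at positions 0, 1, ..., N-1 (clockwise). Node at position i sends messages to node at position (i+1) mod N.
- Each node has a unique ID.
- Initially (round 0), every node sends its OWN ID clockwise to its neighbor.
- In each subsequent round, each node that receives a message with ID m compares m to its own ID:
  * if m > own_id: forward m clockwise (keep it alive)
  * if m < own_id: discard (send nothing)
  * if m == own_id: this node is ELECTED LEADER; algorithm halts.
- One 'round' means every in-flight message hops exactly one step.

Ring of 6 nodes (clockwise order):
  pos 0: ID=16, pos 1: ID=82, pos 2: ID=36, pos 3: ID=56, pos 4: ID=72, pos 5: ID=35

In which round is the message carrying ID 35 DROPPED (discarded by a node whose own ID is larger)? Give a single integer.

Answer: 2

Derivation:
Round 1: pos1(id82) recv 16: drop; pos2(id36) recv 82: fwd; pos3(id56) recv 36: drop; pos4(id72) recv 56: drop; pos5(id35) recv 72: fwd; pos0(id16) recv 35: fwd
Round 2: pos3(id56) recv 82: fwd; pos0(id16) recv 72: fwd; pos1(id82) recv 35: drop
Round 3: pos4(id72) recv 82: fwd; pos1(id82) recv 72: drop
Round 4: pos5(id35) recv 82: fwd
Round 5: pos0(id16) recv 82: fwd
Round 6: pos1(id82) recv 82: ELECTED
Message ID 35 originates at pos 5; dropped at pos 1 in round 2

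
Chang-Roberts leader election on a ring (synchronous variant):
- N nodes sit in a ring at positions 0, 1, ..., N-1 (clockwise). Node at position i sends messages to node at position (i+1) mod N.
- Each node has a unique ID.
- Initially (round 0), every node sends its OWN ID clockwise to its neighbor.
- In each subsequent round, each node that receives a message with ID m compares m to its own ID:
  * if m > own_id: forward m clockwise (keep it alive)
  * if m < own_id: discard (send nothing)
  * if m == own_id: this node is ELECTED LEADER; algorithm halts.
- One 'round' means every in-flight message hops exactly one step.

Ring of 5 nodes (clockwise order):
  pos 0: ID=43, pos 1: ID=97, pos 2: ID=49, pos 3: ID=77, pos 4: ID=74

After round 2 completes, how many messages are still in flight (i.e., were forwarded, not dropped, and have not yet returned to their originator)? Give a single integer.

Answer: 2

Derivation:
Round 1: pos1(id97) recv 43: drop; pos2(id49) recv 97: fwd; pos3(id77) recv 49: drop; pos4(id74) recv 77: fwd; pos0(id43) recv 74: fwd
Round 2: pos3(id77) recv 97: fwd; pos0(id43) recv 77: fwd; pos1(id97) recv 74: drop
After round 2: 2 messages still in flight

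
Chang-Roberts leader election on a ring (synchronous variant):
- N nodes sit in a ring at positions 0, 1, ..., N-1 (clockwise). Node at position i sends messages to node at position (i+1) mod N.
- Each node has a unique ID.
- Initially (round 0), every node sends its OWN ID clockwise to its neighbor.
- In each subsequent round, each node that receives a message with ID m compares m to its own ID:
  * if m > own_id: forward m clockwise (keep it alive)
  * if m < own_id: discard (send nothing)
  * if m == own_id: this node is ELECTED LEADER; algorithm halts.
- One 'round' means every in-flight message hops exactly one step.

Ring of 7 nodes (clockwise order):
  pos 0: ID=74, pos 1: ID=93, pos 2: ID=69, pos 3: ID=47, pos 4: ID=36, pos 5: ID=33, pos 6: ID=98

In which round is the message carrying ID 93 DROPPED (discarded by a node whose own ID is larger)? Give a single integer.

Round 1: pos1(id93) recv 74: drop; pos2(id69) recv 93: fwd; pos3(id47) recv 69: fwd; pos4(id36) recv 47: fwd; pos5(id33) recv 36: fwd; pos6(id98) recv 33: drop; pos0(id74) recv 98: fwd
Round 2: pos3(id47) recv 93: fwd; pos4(id36) recv 69: fwd; pos5(id33) recv 47: fwd; pos6(id98) recv 36: drop; pos1(id93) recv 98: fwd
Round 3: pos4(id36) recv 93: fwd; pos5(id33) recv 69: fwd; pos6(id98) recv 47: drop; pos2(id69) recv 98: fwd
Round 4: pos5(id33) recv 93: fwd; pos6(id98) recv 69: drop; pos3(id47) recv 98: fwd
Round 5: pos6(id98) recv 93: drop; pos4(id36) recv 98: fwd
Round 6: pos5(id33) recv 98: fwd
Round 7: pos6(id98) recv 98: ELECTED
Message ID 93 originates at pos 1; dropped at pos 6 in round 5

Answer: 5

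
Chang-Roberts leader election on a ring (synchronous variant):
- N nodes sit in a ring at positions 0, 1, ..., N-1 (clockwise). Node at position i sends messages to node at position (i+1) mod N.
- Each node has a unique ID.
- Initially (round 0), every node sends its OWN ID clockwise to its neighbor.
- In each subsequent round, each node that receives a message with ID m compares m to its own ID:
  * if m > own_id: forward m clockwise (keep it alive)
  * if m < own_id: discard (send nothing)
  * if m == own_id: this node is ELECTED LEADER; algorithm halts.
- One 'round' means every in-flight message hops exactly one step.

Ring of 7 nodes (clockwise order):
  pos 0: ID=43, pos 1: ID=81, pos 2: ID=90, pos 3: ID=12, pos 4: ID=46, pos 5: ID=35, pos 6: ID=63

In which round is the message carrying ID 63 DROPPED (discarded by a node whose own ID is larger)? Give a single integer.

Round 1: pos1(id81) recv 43: drop; pos2(id90) recv 81: drop; pos3(id12) recv 90: fwd; pos4(id46) recv 12: drop; pos5(id35) recv 46: fwd; pos6(id63) recv 35: drop; pos0(id43) recv 63: fwd
Round 2: pos4(id46) recv 90: fwd; pos6(id63) recv 46: drop; pos1(id81) recv 63: drop
Round 3: pos5(id35) recv 90: fwd
Round 4: pos6(id63) recv 90: fwd
Round 5: pos0(id43) recv 90: fwd
Round 6: pos1(id81) recv 90: fwd
Round 7: pos2(id90) recv 90: ELECTED
Message ID 63 originates at pos 6; dropped at pos 1 in round 2

Answer: 2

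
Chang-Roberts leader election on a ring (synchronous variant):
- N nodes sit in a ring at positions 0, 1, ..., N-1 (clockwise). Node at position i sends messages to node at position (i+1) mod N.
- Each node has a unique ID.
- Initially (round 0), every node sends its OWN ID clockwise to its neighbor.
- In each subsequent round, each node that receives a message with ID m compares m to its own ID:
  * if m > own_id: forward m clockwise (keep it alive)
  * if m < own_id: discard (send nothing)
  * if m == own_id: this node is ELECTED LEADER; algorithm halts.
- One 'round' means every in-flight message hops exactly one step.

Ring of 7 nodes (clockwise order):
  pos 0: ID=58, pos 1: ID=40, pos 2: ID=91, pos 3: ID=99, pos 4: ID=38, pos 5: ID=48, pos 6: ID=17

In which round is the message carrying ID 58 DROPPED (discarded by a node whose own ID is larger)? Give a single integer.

Round 1: pos1(id40) recv 58: fwd; pos2(id91) recv 40: drop; pos3(id99) recv 91: drop; pos4(id38) recv 99: fwd; pos5(id48) recv 38: drop; pos6(id17) recv 48: fwd; pos0(id58) recv 17: drop
Round 2: pos2(id91) recv 58: drop; pos5(id48) recv 99: fwd; pos0(id58) recv 48: drop
Round 3: pos6(id17) recv 99: fwd
Round 4: pos0(id58) recv 99: fwd
Round 5: pos1(id40) recv 99: fwd
Round 6: pos2(id91) recv 99: fwd
Round 7: pos3(id99) recv 99: ELECTED
Message ID 58 originates at pos 0; dropped at pos 2 in round 2

Answer: 2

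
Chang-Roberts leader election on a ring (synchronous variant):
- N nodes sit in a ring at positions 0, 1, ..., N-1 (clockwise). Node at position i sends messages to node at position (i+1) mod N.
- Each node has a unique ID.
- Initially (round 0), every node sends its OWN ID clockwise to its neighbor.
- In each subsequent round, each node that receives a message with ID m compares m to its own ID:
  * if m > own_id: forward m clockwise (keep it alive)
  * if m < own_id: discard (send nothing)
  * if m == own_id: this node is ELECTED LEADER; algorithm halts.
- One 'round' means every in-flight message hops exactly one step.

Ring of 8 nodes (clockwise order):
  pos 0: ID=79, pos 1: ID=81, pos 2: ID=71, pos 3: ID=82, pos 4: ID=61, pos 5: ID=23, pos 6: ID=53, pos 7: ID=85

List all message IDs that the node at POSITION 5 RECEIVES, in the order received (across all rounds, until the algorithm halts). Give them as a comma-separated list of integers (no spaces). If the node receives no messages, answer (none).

Answer: 61,82,85

Derivation:
Round 1: pos1(id81) recv 79: drop; pos2(id71) recv 81: fwd; pos3(id82) recv 71: drop; pos4(id61) recv 82: fwd; pos5(id23) recv 61: fwd; pos6(id53) recv 23: drop; pos7(id85) recv 53: drop; pos0(id79) recv 85: fwd
Round 2: pos3(id82) recv 81: drop; pos5(id23) recv 82: fwd; pos6(id53) recv 61: fwd; pos1(id81) recv 85: fwd
Round 3: pos6(id53) recv 82: fwd; pos7(id85) recv 61: drop; pos2(id71) recv 85: fwd
Round 4: pos7(id85) recv 82: drop; pos3(id82) recv 85: fwd
Round 5: pos4(id61) recv 85: fwd
Round 6: pos5(id23) recv 85: fwd
Round 7: pos6(id53) recv 85: fwd
Round 8: pos7(id85) recv 85: ELECTED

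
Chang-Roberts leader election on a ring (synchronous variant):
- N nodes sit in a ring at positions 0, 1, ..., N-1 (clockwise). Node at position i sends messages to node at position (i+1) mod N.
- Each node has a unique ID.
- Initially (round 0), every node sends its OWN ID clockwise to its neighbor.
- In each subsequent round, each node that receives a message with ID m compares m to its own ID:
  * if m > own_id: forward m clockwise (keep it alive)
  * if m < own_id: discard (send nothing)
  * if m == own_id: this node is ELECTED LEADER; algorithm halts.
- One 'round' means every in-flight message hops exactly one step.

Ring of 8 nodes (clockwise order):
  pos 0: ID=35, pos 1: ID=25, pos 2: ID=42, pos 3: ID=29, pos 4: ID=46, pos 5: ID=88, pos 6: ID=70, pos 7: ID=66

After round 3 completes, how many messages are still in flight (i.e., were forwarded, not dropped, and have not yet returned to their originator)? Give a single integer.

Round 1: pos1(id25) recv 35: fwd; pos2(id42) recv 25: drop; pos3(id29) recv 42: fwd; pos4(id46) recv 29: drop; pos5(id88) recv 46: drop; pos6(id70) recv 88: fwd; pos7(id66) recv 70: fwd; pos0(id35) recv 66: fwd
Round 2: pos2(id42) recv 35: drop; pos4(id46) recv 42: drop; pos7(id66) recv 88: fwd; pos0(id35) recv 70: fwd; pos1(id25) recv 66: fwd
Round 3: pos0(id35) recv 88: fwd; pos1(id25) recv 70: fwd; pos2(id42) recv 66: fwd
After round 3: 3 messages still in flight

Answer: 3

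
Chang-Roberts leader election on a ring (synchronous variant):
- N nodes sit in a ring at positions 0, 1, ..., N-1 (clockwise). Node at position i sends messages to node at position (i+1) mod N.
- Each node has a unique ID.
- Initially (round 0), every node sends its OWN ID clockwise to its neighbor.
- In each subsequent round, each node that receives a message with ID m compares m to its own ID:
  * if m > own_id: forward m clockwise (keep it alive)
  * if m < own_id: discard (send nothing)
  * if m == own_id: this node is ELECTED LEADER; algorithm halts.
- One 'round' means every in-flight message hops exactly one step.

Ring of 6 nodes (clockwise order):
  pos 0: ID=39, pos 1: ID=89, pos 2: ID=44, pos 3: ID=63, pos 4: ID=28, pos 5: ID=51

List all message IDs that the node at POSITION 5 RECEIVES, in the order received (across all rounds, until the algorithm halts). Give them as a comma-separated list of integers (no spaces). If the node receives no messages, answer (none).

Answer: 28,63,89

Derivation:
Round 1: pos1(id89) recv 39: drop; pos2(id44) recv 89: fwd; pos3(id63) recv 44: drop; pos4(id28) recv 63: fwd; pos5(id51) recv 28: drop; pos0(id39) recv 51: fwd
Round 2: pos3(id63) recv 89: fwd; pos5(id51) recv 63: fwd; pos1(id89) recv 51: drop
Round 3: pos4(id28) recv 89: fwd; pos0(id39) recv 63: fwd
Round 4: pos5(id51) recv 89: fwd; pos1(id89) recv 63: drop
Round 5: pos0(id39) recv 89: fwd
Round 6: pos1(id89) recv 89: ELECTED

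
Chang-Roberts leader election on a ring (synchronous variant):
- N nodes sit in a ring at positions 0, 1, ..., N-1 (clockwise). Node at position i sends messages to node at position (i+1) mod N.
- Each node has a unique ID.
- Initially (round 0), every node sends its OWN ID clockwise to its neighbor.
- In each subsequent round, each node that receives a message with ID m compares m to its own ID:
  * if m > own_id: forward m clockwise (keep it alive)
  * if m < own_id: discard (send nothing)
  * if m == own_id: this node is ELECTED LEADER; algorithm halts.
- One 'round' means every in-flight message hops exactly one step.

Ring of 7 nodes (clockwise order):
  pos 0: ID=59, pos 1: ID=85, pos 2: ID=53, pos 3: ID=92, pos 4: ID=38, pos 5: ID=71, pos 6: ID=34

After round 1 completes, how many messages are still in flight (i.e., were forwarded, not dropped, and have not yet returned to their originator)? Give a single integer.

Answer: 3

Derivation:
Round 1: pos1(id85) recv 59: drop; pos2(id53) recv 85: fwd; pos3(id92) recv 53: drop; pos4(id38) recv 92: fwd; pos5(id71) recv 38: drop; pos6(id34) recv 71: fwd; pos0(id59) recv 34: drop
After round 1: 3 messages still in flight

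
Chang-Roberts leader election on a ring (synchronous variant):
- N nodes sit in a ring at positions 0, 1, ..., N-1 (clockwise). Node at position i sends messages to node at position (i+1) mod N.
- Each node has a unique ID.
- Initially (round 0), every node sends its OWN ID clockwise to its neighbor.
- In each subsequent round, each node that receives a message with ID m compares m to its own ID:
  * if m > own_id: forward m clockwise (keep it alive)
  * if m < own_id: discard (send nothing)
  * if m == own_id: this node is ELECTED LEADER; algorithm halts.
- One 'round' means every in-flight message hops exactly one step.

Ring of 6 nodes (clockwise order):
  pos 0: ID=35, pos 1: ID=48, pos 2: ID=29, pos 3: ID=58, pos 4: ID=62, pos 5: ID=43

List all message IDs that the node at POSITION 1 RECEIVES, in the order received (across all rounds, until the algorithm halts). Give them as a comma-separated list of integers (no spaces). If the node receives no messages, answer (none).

Answer: 35,43,62

Derivation:
Round 1: pos1(id48) recv 35: drop; pos2(id29) recv 48: fwd; pos3(id58) recv 29: drop; pos4(id62) recv 58: drop; pos5(id43) recv 62: fwd; pos0(id35) recv 43: fwd
Round 2: pos3(id58) recv 48: drop; pos0(id35) recv 62: fwd; pos1(id48) recv 43: drop
Round 3: pos1(id48) recv 62: fwd
Round 4: pos2(id29) recv 62: fwd
Round 5: pos3(id58) recv 62: fwd
Round 6: pos4(id62) recv 62: ELECTED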